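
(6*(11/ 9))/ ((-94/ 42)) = -154/ 47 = -3.28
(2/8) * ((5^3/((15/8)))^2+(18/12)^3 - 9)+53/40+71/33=17632793/15840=1113.18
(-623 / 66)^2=388129 / 4356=89.10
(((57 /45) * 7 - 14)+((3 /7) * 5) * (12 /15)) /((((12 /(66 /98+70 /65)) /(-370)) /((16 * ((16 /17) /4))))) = 473937440 /682227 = 694.69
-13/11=-1.18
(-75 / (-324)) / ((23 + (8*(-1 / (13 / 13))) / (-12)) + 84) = 25 / 11628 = 0.00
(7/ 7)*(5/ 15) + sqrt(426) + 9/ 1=28/ 3 + sqrt(426)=29.97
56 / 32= 7 / 4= 1.75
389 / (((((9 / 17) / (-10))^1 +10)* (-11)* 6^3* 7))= -33065 / 14062356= -0.00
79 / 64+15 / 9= 557 / 192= 2.90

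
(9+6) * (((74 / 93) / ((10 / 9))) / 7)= 333 / 217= 1.53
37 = 37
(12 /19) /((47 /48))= 576 /893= 0.65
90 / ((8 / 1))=11.25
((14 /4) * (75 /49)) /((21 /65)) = 1625 /98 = 16.58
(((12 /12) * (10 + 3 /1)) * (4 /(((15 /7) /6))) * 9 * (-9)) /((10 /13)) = -383292 /25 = -15331.68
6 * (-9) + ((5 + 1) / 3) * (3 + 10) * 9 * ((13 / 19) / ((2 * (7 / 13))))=12591 / 133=94.67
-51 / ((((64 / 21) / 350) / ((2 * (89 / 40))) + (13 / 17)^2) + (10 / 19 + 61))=-18318882015 / 22310619428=-0.82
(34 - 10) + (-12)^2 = 168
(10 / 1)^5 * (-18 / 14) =-900000 / 7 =-128571.43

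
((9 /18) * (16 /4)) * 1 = 2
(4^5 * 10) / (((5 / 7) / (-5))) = -71680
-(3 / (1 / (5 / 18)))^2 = -25 / 36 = -0.69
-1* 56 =-56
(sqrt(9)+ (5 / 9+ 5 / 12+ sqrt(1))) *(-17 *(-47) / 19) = 143021 / 684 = 209.10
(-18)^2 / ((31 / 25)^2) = 202500 / 961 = 210.72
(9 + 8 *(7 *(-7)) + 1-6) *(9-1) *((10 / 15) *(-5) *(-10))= -310400 / 3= -103466.67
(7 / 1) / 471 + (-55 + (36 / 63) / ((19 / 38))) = -177518 / 3297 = -53.84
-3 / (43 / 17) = -51 / 43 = -1.19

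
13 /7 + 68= 489 /7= 69.86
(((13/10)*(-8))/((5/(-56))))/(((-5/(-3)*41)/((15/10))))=13104/5125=2.56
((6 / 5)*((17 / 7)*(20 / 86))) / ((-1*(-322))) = 102 / 48461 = 0.00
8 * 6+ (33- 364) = -283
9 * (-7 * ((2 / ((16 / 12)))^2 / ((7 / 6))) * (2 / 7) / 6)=-5.79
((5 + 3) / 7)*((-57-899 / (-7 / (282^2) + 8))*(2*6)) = -10344443616 / 4453295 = -2322.87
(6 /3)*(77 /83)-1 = 71 /83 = 0.86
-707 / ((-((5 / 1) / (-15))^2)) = 6363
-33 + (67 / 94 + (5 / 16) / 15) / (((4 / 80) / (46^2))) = 4372822 / 141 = 31012.92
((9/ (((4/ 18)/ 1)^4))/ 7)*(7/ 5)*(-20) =-59049/ 4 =-14762.25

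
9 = 9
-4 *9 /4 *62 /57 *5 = -930 /19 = -48.95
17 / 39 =0.44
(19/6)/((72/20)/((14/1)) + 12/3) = 665/894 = 0.74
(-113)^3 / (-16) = 1442897 / 16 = 90181.06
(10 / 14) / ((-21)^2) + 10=30875 / 3087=10.00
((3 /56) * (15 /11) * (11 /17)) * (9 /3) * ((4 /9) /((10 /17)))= 3 /28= 0.11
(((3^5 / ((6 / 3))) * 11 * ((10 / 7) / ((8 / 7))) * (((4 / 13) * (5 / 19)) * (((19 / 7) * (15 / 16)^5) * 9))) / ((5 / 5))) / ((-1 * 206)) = -11.62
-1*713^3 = -362467097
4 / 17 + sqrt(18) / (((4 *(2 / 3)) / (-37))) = 4 / 17-333 *sqrt(2) / 8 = -58.63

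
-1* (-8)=8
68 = 68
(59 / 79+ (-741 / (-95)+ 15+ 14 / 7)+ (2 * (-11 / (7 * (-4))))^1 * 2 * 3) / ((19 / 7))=83672 / 7505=11.15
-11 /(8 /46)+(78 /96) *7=-921 /16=-57.56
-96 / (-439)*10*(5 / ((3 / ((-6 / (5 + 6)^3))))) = -9600 / 584309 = -0.02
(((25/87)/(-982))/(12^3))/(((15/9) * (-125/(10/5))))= 1/615124800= 0.00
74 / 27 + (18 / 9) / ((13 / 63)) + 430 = 155294 / 351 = 442.43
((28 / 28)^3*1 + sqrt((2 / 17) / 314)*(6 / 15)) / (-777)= -1 / 777 - 2*sqrt(2669) / 10369065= -0.00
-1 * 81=-81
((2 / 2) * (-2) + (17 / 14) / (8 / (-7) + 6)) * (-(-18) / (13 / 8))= -252 / 13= -19.38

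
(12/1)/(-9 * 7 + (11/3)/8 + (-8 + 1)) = -0.17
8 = 8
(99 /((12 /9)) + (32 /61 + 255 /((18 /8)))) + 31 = 219.11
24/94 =12/47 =0.26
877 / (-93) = -877 / 93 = -9.43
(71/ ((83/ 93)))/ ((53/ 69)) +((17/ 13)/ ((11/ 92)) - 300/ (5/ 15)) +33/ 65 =-2469000478/ 3145285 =-784.98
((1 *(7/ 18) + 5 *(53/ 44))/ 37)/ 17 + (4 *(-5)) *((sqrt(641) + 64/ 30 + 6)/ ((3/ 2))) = -40 *sqrt(641)/ 3 - 9003079/ 83028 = -446.01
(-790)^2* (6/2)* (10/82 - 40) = -3061210500/41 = -74663670.73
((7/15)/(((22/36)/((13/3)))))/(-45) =-182/2475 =-0.07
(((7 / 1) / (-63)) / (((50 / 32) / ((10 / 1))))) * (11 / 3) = -352 / 135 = -2.61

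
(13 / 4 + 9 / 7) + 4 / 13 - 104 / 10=-10113 / 1820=-5.56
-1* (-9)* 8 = 72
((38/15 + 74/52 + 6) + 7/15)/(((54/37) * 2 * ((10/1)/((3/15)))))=10027/140400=0.07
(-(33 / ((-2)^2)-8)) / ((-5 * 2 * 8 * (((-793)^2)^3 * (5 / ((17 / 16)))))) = 17 / 6366182570215527654400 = 0.00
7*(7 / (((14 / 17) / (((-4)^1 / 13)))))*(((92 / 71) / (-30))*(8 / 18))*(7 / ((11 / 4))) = 1226176 / 1370655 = 0.89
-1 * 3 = -3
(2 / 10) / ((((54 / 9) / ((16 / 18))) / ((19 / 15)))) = 76 / 2025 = 0.04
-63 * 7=-441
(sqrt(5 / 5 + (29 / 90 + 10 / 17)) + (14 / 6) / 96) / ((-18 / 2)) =-0.16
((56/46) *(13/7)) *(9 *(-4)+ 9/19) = -35100/437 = -80.32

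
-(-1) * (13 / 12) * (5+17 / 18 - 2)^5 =1034.41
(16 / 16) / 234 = 1 / 234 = 0.00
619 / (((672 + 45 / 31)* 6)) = 0.15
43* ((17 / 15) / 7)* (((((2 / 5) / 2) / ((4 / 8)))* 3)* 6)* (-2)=-17544 / 175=-100.25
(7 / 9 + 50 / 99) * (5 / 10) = 127 / 198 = 0.64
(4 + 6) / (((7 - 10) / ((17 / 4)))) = -85 / 6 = -14.17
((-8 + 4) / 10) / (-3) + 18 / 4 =139 / 30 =4.63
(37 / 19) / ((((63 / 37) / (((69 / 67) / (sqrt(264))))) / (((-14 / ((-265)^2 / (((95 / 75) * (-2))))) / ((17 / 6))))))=62974 * sqrt(66) / 39593206125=0.00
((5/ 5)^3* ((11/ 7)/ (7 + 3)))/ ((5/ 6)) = 33/ 175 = 0.19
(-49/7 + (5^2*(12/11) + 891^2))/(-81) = -8732914/891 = -9801.25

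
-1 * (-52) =52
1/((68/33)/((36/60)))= 99/340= 0.29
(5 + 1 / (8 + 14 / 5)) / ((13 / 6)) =275 / 117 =2.35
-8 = -8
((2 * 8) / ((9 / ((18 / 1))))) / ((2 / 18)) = 288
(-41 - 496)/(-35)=537/35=15.34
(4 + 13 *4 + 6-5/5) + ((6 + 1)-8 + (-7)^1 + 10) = 63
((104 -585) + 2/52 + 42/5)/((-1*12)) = 61433/1560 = 39.38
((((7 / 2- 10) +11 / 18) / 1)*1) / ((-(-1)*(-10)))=53 / 90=0.59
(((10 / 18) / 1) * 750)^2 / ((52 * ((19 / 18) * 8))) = 390625 / 988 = 395.37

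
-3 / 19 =-0.16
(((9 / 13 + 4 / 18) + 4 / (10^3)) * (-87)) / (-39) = 779143 / 380250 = 2.05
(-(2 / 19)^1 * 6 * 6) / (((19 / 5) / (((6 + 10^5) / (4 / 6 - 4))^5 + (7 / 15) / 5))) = 5469140446841810154298230528 / 225625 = 24239957659132676584147.28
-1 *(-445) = 445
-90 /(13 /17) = -1530 /13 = -117.69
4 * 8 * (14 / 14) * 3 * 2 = 192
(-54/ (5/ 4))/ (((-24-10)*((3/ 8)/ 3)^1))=864/ 85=10.16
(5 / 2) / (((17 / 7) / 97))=3395 / 34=99.85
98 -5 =93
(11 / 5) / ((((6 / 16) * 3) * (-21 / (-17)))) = 1496 / 945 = 1.58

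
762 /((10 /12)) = 914.40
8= 8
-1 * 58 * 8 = -464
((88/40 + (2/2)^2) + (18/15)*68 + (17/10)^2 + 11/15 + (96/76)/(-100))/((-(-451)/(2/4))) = 503941/5141400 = 0.10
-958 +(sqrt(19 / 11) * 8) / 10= -958 +4 * sqrt(209) / 55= -956.95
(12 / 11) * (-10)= -120 / 11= -10.91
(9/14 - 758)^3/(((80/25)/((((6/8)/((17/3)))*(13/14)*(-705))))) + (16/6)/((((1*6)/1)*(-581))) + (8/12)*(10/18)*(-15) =367241598347135537849/31222066176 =11762245210.71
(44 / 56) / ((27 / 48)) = 88 / 63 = 1.40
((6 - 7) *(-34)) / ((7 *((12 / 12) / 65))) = 2210 / 7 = 315.71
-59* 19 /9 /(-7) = 1121 /63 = 17.79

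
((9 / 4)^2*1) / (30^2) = 0.01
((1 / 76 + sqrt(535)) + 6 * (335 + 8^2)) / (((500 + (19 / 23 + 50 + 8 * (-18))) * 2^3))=23 * sqrt(535) / 74856 + 4184735 / 5689056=0.74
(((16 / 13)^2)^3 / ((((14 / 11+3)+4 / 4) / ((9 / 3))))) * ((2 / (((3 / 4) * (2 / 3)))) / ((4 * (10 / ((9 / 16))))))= 0.11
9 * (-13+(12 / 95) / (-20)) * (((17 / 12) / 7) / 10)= -2.37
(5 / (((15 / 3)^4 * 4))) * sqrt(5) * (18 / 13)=0.01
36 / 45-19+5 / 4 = -339 / 20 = -16.95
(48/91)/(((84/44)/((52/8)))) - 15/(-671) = 59783/32879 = 1.82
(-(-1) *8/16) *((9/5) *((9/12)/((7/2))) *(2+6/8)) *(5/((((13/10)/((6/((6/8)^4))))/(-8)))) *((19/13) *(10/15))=-1070080/3549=-301.52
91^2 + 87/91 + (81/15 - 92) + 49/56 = 29834281/3640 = 8196.23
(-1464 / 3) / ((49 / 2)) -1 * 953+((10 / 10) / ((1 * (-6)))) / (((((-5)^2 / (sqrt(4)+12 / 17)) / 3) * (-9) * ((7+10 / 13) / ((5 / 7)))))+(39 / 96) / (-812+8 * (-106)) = -39133006568809 / 40222304640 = -972.92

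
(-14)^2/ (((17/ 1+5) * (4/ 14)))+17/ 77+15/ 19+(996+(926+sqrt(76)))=2 * sqrt(19)+2858983/ 1463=1962.91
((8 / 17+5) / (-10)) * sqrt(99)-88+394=300.56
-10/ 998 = -5/ 499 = -0.01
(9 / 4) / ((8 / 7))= 63 / 32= 1.97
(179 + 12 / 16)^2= 516961 / 16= 32310.06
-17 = -17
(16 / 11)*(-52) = -832 / 11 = -75.64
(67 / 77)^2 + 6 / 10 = 40232 / 29645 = 1.36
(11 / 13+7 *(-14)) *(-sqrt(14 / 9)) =121.17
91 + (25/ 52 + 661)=39129/ 52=752.48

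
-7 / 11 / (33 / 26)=-182 / 363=-0.50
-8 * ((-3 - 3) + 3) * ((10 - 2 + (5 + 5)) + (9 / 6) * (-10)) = 72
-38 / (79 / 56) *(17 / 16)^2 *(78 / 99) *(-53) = 26483093 / 20856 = 1269.81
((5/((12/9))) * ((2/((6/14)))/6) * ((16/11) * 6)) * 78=21840/11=1985.45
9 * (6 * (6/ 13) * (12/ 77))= 3.88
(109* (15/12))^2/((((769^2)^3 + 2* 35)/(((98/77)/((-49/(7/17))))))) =-297025/309378145850051710696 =-0.00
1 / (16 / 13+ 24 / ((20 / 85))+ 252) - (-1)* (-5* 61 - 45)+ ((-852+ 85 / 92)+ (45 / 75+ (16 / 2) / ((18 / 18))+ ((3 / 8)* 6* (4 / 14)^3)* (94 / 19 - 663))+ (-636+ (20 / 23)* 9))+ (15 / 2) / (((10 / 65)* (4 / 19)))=-1954544281671 / 1203820240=-1623.62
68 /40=17 /10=1.70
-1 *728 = -728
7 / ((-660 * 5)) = -7 / 3300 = -0.00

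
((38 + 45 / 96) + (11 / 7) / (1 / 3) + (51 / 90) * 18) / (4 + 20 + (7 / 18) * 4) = 538101 / 257600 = 2.09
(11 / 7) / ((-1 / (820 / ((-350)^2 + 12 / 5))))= -11275 / 1071896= -0.01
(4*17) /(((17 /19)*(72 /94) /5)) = 4465 /9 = 496.11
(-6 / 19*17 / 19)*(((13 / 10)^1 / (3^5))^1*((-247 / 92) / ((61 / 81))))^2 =-485537 / 4724181600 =-0.00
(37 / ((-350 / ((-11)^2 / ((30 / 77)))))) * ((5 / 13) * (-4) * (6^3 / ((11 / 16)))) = 5157504 / 325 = 15869.24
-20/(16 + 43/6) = -120/139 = -0.86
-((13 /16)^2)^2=-28561 /65536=-0.44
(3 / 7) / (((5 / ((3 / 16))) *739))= 9 / 413840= 0.00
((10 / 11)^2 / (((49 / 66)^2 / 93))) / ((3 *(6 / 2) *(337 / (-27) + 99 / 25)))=-3138750 / 1726319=-1.82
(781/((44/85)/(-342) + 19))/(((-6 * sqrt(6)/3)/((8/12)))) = -5.59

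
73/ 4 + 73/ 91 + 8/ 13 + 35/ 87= 635573/ 31668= 20.07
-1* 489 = -489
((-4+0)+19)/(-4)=-15/4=-3.75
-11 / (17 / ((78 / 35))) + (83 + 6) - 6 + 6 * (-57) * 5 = -968923 / 595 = -1628.44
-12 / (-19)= 12 / 19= 0.63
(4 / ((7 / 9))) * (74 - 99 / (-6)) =3258 / 7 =465.43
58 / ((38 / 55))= 1595 / 19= 83.95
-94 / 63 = -1.49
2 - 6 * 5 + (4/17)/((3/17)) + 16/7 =-512/21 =-24.38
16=16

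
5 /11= 0.45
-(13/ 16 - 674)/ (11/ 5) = 53855/ 176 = 305.99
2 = 2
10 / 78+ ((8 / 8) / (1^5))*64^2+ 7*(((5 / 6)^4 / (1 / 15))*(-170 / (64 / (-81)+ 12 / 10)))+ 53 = -872842727 / 51792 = -16852.85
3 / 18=1 / 6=0.17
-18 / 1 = -18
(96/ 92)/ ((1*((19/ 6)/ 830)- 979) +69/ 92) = -59760/ 56024159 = -0.00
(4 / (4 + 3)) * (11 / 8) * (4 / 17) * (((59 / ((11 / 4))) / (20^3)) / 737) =59 / 87703000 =0.00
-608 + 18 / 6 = -605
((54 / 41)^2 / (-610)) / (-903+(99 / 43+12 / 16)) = 1032 / 326593085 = 0.00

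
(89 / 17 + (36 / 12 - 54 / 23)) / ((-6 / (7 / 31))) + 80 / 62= 38863 / 36363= 1.07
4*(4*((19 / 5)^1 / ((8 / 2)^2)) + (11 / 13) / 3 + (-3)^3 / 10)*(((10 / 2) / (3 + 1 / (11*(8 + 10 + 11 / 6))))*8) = -11990440 / 153387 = -78.17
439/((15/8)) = 3512/15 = 234.13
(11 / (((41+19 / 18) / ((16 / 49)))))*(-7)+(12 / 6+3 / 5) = 53047 / 26495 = 2.00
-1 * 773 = -773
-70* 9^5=-4133430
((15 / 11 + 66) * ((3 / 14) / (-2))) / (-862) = 2223 / 265496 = 0.01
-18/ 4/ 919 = -9/ 1838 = -0.00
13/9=1.44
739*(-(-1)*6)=4434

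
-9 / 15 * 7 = -21 / 5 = -4.20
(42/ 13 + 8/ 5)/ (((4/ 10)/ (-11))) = -1727/ 13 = -132.85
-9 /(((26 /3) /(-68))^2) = -554.06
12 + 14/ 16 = 103/ 8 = 12.88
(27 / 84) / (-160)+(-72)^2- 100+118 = 5202.00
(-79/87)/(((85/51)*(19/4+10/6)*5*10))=-474/279125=-0.00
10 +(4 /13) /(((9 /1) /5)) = 1190 /117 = 10.17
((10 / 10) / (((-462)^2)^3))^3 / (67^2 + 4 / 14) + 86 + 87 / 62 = 11184638755612303209638305954189081924009350478656307231 / 127965972107023952573828191393194884533784781265305600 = 87.40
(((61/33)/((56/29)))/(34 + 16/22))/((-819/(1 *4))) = -1769/13140036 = -0.00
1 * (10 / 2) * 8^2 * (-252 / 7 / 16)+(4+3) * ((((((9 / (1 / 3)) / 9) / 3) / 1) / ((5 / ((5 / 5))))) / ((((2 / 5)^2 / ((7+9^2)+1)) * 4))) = -8405 / 16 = -525.31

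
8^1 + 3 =11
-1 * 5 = -5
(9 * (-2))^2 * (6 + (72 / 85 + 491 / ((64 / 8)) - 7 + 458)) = 28598751 / 170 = 168227.95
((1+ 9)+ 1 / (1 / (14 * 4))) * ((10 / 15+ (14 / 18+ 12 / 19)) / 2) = 68.51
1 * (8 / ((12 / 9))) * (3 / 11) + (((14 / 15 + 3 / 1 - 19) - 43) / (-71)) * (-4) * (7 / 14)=0.00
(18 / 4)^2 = 81 / 4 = 20.25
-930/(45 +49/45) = -20925/1037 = -20.18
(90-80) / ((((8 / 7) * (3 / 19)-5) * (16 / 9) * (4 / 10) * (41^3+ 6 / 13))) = -0.00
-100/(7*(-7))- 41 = -1909/49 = -38.96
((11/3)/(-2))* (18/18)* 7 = -12.83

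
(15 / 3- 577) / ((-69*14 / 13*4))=1859 / 966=1.92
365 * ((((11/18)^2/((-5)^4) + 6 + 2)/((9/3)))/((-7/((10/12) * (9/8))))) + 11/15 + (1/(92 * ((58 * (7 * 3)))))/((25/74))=-78441553867/605102400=-129.63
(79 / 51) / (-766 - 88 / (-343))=-0.00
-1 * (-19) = 19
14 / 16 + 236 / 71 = 2385 / 568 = 4.20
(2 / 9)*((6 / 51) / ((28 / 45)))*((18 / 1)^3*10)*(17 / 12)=3471.43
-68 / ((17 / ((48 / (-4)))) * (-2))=-24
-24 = -24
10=10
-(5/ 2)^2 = -25/ 4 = -6.25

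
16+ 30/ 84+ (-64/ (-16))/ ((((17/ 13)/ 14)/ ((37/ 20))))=113741/ 1190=95.58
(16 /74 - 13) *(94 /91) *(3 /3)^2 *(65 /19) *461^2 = -47245543510 /4921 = -9600801.36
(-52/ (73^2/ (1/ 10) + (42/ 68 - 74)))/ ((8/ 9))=-1989/ 1809365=-0.00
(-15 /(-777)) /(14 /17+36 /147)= 119 /6586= 0.02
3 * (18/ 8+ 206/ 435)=4739/ 580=8.17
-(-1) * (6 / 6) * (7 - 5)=2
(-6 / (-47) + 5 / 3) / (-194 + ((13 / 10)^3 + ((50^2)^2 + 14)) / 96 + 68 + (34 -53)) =8096000 / 293096521259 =0.00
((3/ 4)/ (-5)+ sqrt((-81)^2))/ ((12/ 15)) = 1617/ 16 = 101.06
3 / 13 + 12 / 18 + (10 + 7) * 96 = 63683 / 39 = 1632.90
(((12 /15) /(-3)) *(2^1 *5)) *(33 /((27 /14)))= -1232 /27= -45.63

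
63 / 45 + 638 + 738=6887 / 5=1377.40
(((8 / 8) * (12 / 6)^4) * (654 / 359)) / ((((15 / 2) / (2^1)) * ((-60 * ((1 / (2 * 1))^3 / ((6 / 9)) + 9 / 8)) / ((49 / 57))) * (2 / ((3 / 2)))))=-97664 / 1534725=-0.06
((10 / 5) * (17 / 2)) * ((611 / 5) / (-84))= -10387 / 420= -24.73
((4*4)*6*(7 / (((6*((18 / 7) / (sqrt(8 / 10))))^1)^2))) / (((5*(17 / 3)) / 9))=2744 / 3825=0.72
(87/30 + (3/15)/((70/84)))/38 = 157/1900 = 0.08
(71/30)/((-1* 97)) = -71/2910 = -0.02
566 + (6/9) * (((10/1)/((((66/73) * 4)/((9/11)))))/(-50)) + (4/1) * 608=2997.97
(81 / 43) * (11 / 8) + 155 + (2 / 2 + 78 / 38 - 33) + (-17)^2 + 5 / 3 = 8202211 / 19608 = 418.31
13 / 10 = 1.30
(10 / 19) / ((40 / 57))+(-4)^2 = 67 / 4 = 16.75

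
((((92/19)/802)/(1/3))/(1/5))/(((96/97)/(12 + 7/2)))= 345805/243808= 1.42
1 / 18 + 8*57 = 8209 / 18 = 456.06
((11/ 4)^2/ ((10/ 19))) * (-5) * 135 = -310365/ 32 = -9698.91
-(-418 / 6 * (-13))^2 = -7382089 / 9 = -820232.11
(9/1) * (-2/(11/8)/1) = -144/11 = -13.09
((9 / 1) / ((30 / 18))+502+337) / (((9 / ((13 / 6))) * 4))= 27443 / 540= 50.82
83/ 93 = 0.89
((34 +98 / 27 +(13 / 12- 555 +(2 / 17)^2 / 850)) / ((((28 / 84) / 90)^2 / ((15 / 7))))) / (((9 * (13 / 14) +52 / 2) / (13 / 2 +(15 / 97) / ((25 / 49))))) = -15969867.32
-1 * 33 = -33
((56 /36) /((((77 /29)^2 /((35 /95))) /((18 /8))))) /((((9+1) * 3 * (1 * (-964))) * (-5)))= 841 /664870800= 0.00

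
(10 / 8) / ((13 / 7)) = 35 / 52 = 0.67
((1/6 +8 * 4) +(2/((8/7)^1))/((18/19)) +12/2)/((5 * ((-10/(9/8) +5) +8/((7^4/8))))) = -6917281/3338360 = -2.07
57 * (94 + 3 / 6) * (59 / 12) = 211869 / 8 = 26483.62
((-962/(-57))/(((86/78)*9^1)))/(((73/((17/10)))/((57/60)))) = 106301/2825100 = 0.04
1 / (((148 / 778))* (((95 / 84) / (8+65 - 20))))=865914 / 3515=246.35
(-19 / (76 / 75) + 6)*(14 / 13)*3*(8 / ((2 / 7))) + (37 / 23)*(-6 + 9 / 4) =-1386663 / 1196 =-1159.42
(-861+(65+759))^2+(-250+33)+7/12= 13831/12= 1152.58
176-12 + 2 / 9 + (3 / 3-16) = 149.22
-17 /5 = -3.40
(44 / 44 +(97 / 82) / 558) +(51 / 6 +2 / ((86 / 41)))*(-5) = -91027391 / 1967508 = -46.27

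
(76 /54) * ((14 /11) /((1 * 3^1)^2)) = 532 /2673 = 0.20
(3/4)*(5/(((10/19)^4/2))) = 390963/4000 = 97.74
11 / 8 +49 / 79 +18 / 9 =2525 / 632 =4.00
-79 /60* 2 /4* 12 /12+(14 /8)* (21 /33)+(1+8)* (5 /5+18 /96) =29417 /2640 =11.14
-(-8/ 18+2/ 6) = 0.11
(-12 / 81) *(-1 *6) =8 / 9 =0.89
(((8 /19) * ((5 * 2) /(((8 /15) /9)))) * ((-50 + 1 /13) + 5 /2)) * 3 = -10108.60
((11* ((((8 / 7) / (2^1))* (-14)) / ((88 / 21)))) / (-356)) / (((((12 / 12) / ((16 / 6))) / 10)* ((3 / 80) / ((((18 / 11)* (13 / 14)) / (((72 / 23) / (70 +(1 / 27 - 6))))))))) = 103394200 / 79299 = 1303.85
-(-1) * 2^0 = 1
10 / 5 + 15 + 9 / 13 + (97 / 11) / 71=180891 / 10153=17.82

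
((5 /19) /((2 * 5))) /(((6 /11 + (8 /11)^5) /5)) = 805255 /4583332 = 0.18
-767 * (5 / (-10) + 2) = -2301 / 2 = -1150.50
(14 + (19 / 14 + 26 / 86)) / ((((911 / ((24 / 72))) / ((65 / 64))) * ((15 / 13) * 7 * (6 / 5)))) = 7965815 / 13267425024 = 0.00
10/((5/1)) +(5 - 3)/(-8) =7/4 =1.75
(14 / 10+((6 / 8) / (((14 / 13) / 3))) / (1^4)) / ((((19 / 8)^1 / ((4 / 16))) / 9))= 8793 / 2660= 3.31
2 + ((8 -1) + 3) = 12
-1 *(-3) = 3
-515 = -515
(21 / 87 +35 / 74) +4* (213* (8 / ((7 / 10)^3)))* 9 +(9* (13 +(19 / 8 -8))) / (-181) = 95310603440247 / 532920472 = 178845.83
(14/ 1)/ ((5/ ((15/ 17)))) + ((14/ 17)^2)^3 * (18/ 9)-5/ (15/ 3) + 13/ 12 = 920454361/ 289650828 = 3.18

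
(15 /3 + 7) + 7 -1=18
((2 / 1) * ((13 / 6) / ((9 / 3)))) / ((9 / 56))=728 / 81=8.99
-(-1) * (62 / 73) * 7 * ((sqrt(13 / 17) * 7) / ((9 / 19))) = 57722 * sqrt(221) / 11169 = 76.83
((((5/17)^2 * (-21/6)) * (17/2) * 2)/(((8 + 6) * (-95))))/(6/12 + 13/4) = 1/969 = 0.00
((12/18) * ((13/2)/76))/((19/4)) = 13/1083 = 0.01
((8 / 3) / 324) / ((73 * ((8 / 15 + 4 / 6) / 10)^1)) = 50 / 53217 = 0.00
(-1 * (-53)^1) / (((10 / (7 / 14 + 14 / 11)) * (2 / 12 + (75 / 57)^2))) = 4.95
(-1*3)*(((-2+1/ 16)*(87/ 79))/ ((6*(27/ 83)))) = 74617/ 22752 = 3.28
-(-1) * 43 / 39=43 / 39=1.10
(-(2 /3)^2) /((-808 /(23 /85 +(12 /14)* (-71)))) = -36049 /1081710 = -0.03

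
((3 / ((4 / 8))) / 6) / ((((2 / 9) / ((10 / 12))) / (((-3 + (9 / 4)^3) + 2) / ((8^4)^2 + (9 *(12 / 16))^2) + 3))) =9663704655 / 858995792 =11.25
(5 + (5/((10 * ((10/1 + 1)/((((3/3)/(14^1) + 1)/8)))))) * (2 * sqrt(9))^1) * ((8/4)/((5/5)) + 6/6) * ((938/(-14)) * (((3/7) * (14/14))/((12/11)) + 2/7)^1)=-23696895/34496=-686.95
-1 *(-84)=84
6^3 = 216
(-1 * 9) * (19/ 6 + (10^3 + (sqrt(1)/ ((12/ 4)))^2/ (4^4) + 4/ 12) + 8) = -2330497/ 256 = -9103.50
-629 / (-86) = 629 / 86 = 7.31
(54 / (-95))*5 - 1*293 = -295.84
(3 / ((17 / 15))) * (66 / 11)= 270 / 17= 15.88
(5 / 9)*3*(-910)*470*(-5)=10692500 / 3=3564166.67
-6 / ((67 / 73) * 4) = -219 / 134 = -1.63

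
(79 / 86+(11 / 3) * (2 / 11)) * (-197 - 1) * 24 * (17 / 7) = -5506776 / 301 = -18294.94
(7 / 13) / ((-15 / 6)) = -14 / 65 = -0.22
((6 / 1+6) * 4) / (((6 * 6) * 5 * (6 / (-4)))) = -8 / 45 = -0.18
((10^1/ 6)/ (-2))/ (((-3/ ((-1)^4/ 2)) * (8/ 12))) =5/ 24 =0.21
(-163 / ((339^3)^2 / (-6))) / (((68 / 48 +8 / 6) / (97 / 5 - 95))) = -18256 / 1030566117541455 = -0.00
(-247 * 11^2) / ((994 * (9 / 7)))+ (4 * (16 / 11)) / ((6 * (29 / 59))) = -8729665 / 407682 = -21.41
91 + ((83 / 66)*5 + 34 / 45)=97063 / 990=98.04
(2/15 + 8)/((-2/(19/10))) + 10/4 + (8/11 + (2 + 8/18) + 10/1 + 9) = 41939/2475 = 16.95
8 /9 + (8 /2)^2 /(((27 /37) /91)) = 1996.15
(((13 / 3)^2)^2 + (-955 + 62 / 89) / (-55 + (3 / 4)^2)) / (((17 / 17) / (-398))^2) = 368145679370108 / 6279039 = 58630895.49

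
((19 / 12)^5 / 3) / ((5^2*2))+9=9.07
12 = 12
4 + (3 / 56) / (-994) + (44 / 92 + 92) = 96.48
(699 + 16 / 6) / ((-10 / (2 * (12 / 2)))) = -842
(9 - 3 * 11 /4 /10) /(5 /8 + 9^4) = 327 /262465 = 0.00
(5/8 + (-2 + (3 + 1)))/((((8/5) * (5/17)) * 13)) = 357/832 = 0.43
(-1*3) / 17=-3 / 17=-0.18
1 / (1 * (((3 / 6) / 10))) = 20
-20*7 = -140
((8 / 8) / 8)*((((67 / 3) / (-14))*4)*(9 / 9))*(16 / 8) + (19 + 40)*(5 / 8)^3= 137723 / 10752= 12.81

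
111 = 111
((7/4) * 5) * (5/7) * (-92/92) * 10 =-125/2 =-62.50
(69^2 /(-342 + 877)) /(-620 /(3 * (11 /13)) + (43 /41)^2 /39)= -49759281 /1365528115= -0.04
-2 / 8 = -1 / 4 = -0.25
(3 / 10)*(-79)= -237 / 10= -23.70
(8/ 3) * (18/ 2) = 24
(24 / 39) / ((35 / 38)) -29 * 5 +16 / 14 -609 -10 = -346796 / 455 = -762.19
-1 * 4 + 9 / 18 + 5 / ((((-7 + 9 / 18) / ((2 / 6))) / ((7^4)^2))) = -1478157.60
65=65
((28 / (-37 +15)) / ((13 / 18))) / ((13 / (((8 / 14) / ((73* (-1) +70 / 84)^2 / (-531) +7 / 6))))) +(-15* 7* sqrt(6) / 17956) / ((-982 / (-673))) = -0.00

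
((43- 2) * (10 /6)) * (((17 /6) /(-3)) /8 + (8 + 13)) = 616435 /432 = 1426.93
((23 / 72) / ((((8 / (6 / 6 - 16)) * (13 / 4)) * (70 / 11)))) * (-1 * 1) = 0.03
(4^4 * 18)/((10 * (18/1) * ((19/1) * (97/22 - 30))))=-2816/53485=-0.05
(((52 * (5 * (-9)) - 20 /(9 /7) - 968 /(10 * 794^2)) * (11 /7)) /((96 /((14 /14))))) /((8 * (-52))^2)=-26253157997 /117828791009280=-0.00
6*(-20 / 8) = -15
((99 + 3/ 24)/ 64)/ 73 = 793/ 37376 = 0.02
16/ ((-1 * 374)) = -8/ 187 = -0.04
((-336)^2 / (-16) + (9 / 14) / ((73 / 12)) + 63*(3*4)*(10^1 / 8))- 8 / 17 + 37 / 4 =-212036289 / 34748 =-6102.11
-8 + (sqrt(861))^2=853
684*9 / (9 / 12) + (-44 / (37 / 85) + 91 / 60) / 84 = 1530406807 / 186480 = 8206.81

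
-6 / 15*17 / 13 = -0.52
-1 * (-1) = 1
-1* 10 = -10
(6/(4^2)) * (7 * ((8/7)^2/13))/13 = 0.02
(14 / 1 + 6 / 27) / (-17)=-128 / 153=-0.84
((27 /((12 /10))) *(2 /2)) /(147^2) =5 /4802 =0.00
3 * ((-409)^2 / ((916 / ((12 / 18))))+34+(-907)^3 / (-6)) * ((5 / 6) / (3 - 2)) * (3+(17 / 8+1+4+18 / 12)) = 3614132953.44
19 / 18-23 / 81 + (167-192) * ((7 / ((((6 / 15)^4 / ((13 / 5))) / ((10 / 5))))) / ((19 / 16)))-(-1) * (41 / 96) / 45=-7370807663 / 246240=-29933.43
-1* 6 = -6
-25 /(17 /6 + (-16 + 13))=150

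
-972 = -972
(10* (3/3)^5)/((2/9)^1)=45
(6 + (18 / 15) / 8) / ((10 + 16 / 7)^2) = 6027 / 147920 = 0.04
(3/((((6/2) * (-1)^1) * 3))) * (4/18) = -2/27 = -0.07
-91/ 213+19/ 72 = -835/ 5112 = -0.16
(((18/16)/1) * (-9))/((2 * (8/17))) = -1377/128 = -10.76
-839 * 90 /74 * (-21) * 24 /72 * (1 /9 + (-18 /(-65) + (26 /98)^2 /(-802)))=366653729971 /132316366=2771.04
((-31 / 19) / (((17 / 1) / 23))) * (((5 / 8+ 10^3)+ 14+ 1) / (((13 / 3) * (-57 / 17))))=445625 / 2888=154.30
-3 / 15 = -1 / 5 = -0.20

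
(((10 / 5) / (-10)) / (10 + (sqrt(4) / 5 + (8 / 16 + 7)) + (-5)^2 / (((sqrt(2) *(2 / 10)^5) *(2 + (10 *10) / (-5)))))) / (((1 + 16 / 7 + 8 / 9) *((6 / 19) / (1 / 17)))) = 1652886 / 97456750231999 + 200390625 *sqrt(2) / 97456750231999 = 0.00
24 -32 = -8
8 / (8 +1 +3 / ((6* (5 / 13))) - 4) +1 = 143 / 63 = 2.27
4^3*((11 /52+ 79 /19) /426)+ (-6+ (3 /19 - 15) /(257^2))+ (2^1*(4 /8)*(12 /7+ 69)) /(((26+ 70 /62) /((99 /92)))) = -1592733588059389 /627340624326052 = -2.54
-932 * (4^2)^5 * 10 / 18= -4886364160 / 9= -542929351.11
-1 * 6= -6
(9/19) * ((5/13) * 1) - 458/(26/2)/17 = -7937/4199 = -1.89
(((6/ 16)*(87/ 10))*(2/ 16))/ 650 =261/ 416000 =0.00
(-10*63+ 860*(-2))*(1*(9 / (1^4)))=-21150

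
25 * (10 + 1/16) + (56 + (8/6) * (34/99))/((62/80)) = 47789695/147312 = 324.41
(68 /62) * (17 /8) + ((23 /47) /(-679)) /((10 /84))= 6570643 /2826580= 2.32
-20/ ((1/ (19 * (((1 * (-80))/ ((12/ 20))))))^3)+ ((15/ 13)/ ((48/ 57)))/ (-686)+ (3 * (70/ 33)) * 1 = 13780053647629595675/ 42378336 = 325167407413.77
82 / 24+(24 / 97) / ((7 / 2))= 28415 / 8148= 3.49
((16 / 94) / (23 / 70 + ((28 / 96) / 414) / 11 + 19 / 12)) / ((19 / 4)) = 0.02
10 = 10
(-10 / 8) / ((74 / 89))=-445 / 296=-1.50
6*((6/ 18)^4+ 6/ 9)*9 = 110/ 3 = 36.67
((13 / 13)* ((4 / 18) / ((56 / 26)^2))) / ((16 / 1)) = 0.00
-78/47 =-1.66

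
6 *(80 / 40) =12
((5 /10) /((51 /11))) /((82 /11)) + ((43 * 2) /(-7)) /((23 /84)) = -8628865 /192372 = -44.86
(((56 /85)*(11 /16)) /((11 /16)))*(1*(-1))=-56 /85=-0.66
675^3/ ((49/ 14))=615093750/ 7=87870535.71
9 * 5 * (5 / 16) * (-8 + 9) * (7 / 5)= 315 / 16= 19.69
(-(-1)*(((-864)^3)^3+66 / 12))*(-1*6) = 1609811155868664593702191071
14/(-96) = -7/48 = -0.15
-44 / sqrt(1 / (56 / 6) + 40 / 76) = -88 * sqrt(44821) / 337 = -55.28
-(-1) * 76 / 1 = 76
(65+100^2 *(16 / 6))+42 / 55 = 4410851 / 165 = 26732.43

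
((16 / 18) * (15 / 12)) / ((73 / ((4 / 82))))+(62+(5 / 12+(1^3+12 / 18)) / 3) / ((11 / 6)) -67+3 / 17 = -328686773 / 10074438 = -32.63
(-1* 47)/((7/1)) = -47/7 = -6.71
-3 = -3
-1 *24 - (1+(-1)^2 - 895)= 869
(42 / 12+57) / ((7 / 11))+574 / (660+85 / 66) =8374553 / 87290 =95.94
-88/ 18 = -44/ 9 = -4.89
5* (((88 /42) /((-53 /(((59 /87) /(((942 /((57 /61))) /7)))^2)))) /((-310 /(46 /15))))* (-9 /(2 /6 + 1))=-2225511211 /7604029349509620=-0.00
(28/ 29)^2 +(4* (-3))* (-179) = 2148.93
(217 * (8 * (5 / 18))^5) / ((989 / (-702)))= -18054400000 / 2162943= -8347.15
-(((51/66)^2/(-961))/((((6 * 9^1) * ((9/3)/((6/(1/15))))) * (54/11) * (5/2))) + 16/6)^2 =-750745916466049/105575871600144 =-7.11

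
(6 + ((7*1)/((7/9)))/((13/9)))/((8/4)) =159/26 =6.12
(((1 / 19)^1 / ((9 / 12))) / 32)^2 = 1 / 207936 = 0.00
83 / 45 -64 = -2797 / 45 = -62.16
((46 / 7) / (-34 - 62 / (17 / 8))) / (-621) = 17 / 101493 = 0.00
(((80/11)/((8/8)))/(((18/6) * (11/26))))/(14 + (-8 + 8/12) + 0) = 104/121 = 0.86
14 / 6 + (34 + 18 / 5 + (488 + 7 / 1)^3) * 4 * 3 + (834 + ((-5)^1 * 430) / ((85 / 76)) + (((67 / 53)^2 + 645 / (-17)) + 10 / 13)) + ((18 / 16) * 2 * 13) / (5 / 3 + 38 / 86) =51022645344301559 / 35056320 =1455447843.48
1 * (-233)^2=54289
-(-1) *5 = 5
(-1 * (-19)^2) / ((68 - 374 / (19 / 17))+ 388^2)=-6859 / 2855270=-0.00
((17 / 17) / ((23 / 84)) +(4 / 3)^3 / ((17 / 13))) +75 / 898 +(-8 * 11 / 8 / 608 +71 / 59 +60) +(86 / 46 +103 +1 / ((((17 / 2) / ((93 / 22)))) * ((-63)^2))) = 1747488748458913 / 10183304008416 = 171.60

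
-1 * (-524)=524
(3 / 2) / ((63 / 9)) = 3 / 14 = 0.21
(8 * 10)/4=20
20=20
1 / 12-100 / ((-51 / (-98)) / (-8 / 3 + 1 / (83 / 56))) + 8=19853801 / 50796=390.85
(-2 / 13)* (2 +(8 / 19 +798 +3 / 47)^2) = -1016875238214 / 10366837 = -98089.25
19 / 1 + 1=20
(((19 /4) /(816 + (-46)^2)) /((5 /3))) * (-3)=-171 /58640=-0.00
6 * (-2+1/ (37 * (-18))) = -1333/ 111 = -12.01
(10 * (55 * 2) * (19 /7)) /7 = 20900 /49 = 426.53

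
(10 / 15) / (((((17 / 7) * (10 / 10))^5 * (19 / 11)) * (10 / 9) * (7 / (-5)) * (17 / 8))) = -633864 / 458613811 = -0.00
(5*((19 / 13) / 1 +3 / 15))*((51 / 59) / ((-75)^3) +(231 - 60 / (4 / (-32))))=70788937296 / 11984375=5906.77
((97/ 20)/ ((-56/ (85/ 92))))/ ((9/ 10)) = -8245/ 92736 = -0.09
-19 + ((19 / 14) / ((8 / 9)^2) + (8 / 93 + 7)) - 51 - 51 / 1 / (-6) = -52.70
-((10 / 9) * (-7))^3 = 343000 / 729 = 470.51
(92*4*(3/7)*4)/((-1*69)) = -64/7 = -9.14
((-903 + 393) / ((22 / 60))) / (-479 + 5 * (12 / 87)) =2.91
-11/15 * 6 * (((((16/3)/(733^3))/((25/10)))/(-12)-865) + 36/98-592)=27828720553474874/4342007027925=6409.18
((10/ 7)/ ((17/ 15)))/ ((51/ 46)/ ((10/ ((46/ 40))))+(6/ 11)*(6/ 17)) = 220000/ 55853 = 3.94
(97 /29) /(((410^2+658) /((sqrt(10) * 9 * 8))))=3492 * sqrt(10) /2446991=0.00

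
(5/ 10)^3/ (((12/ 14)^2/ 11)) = 539/ 288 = 1.87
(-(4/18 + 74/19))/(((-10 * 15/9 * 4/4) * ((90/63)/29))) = 35728/7125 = 5.01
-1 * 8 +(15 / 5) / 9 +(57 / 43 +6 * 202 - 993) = 27433 / 129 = 212.66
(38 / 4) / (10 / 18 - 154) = -171 / 2762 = -0.06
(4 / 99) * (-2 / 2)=-4 / 99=-0.04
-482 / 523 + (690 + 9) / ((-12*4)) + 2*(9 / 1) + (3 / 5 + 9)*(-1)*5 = -380611 / 8368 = -45.48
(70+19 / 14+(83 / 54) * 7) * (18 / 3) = 31040 / 63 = 492.70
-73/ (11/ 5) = -365/ 11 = -33.18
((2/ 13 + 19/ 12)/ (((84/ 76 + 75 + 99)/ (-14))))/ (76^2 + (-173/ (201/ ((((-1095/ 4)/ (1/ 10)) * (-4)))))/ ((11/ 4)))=-26563691/ 449233950672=-0.00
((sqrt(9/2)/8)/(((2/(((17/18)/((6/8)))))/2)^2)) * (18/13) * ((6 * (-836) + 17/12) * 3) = -17390575 * sqrt(2)/2808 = -8758.54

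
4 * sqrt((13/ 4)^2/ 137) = 13 * sqrt(137)/ 137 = 1.11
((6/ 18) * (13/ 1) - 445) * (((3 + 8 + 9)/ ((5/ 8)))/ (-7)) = 42304/ 21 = 2014.48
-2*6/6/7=-2/7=-0.29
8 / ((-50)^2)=2 / 625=0.00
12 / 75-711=-710.84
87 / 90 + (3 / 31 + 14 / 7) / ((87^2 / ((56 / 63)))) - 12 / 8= -5628736 / 10558755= -0.53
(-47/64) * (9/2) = -423/128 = -3.30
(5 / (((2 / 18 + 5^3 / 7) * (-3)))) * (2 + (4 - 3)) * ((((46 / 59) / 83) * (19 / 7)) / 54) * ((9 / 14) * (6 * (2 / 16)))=-19665 / 310430624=-0.00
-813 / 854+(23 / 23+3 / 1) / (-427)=-821 / 854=-0.96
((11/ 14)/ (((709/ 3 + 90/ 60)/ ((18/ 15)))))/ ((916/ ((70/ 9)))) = 11/ 326783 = 0.00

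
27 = 27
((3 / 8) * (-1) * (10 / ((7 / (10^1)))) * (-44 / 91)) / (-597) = -550 / 126763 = -0.00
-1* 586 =-586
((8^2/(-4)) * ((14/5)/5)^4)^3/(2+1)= -232218265089212416/178813934326171875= -1.30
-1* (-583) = 583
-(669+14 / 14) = -670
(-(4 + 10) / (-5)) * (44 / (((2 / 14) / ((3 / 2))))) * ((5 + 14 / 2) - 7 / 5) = 342804 / 25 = 13712.16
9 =9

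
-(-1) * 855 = 855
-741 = -741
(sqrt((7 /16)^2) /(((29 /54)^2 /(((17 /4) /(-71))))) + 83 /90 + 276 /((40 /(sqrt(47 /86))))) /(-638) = -0.01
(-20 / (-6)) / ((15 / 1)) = 2 / 9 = 0.22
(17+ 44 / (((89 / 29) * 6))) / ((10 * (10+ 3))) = 5177 / 34710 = 0.15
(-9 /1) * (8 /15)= -24 /5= -4.80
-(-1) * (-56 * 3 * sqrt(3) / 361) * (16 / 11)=-1.17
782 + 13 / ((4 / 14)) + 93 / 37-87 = 54983 / 74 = 743.01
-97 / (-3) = 97 / 3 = 32.33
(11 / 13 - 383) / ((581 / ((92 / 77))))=-457056 / 581581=-0.79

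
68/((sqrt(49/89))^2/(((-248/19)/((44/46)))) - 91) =-17260304/23108589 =-0.75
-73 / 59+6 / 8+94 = 22069 / 236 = 93.51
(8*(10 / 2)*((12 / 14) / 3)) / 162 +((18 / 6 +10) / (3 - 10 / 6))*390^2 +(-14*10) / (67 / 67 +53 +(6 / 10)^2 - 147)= 162283610320 / 109431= 1482976.58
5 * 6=30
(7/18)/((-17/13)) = -0.30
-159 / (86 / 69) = -10971 / 86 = -127.57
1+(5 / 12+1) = 2.42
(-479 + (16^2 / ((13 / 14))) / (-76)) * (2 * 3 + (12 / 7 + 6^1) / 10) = -28252533 / 8645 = -3268.08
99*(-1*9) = -891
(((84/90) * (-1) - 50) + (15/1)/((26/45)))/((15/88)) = -146.50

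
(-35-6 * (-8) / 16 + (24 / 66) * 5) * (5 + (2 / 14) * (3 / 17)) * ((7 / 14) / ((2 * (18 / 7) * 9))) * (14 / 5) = -347438 / 75735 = -4.59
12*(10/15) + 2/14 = 57/7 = 8.14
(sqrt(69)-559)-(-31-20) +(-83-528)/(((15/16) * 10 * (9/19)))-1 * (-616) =-19972/675 +sqrt(69) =-21.28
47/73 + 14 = 1069/73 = 14.64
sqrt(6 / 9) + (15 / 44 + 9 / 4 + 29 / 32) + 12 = sqrt(6) / 3 + 5455 / 352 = 16.31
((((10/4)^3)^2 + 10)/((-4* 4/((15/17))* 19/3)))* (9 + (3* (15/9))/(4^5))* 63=-425192066775/338690048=-1255.40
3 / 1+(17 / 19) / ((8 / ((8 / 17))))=58 / 19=3.05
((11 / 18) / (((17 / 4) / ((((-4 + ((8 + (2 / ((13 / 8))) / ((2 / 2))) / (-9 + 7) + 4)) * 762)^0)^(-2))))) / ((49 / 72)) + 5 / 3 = 4693 / 2499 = 1.88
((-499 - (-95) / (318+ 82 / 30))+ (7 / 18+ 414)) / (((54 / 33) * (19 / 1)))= -80316533 / 29616516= -2.71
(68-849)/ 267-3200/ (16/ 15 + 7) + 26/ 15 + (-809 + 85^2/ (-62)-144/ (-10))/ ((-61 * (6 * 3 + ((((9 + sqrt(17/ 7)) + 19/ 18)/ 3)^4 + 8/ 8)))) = -17133323376541703214169954705069/ 43073905587523206114786020085-36015390854753806536768 * sqrt(119)/ 6666342524456496442688275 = -397.82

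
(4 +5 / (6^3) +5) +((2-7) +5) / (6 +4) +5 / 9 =9.58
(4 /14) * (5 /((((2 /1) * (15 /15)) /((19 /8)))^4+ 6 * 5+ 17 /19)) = 1303210 /28642383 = 0.05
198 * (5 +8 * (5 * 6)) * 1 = 48510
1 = 1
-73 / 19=-3.84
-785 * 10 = -7850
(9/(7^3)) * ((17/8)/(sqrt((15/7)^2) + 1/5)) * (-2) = -765/16072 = -0.05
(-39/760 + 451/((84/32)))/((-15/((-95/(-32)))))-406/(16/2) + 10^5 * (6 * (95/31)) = 4596268154029/2499840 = 1838624.93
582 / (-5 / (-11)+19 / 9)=28809 / 127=226.84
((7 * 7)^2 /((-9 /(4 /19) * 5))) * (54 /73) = -57624 /6935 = -8.31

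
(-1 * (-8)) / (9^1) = 8 / 9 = 0.89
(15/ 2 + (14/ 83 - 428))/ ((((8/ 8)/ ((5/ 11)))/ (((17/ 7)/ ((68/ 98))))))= -2442125/ 3652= -668.71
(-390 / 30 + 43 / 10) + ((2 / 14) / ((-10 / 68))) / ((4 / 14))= -121 / 10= -12.10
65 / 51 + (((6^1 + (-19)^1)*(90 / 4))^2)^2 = 5973015482915 / 816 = 7319871915.34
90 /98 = 45 /49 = 0.92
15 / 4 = 3.75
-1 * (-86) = 86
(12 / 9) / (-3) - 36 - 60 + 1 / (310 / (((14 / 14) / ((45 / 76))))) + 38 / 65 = -8691596 / 90675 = -95.85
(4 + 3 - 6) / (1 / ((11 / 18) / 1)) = 11 / 18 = 0.61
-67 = -67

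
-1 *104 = -104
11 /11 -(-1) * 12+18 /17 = 239 /17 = 14.06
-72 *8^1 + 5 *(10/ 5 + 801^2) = 3207439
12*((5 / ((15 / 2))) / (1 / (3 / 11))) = 24 / 11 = 2.18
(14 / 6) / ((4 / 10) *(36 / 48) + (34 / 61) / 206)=62830 / 8151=7.71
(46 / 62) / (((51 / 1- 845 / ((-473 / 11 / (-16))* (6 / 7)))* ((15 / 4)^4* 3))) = -253184 / 63937906875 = -0.00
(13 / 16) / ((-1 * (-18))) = 13 / 288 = 0.05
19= 19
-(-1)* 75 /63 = 25 /21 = 1.19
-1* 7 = -7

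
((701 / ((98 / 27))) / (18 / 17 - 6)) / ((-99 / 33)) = 35751 / 2744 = 13.03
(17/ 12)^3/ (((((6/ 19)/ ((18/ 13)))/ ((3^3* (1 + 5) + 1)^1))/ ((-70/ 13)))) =-532544635/ 48672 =-10941.50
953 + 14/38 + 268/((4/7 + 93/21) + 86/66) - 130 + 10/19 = 866.41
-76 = -76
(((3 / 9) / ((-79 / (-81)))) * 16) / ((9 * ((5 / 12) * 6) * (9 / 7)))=224 / 1185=0.19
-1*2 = -2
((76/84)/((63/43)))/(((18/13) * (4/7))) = 10621/13608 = 0.78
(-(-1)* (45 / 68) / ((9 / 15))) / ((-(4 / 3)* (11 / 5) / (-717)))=806625 / 2992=269.59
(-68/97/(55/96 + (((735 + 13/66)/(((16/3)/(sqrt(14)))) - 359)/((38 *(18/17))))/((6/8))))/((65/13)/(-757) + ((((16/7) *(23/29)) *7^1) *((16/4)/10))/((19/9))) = -21124332232600798080 *sqrt(14)/2592642702276311018893 - 52364561710037258880/2592642702276311018893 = -0.05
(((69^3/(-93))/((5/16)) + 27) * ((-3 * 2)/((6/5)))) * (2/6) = 582621/31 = 18794.23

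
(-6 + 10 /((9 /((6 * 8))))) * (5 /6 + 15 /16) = 6035 /72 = 83.82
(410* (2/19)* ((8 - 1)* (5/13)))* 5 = 580.97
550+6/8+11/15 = 33089/60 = 551.48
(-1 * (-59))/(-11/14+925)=0.06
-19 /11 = -1.73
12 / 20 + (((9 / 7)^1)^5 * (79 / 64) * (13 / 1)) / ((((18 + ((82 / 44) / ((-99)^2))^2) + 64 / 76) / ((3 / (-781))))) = 935101904771502583611 / 1588940750690047765360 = 0.59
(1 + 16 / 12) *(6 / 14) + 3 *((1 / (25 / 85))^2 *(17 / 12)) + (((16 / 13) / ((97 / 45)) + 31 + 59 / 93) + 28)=110.34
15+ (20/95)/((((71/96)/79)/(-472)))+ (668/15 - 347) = -220595768/20235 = -10901.69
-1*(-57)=57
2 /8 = 1 /4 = 0.25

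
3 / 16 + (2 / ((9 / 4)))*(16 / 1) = 2075 / 144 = 14.41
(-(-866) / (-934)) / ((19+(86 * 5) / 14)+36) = -3031 / 280200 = -0.01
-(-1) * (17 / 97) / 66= 17 / 6402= 0.00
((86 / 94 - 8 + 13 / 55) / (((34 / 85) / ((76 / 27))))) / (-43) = 1.12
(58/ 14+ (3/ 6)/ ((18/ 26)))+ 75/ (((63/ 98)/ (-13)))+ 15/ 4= -380029/ 252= -1508.05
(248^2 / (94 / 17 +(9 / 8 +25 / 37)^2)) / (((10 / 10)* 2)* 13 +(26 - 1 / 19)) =1740561231872 / 12895566579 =134.97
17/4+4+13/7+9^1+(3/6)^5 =4287/224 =19.14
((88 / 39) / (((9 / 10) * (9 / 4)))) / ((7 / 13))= 3520 / 1701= 2.07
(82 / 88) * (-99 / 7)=-369 / 28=-13.18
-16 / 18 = -8 / 9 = -0.89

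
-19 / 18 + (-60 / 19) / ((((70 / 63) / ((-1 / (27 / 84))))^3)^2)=-1522.81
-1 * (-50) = 50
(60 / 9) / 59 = 20 / 177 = 0.11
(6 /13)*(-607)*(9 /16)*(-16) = 32778 /13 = 2521.38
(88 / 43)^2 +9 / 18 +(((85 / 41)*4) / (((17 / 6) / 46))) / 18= 5534611 / 454854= 12.17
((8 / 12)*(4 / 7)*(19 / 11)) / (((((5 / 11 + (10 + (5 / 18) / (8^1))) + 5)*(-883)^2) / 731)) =5333376 / 133907687305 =0.00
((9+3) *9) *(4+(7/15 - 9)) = -2448/5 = -489.60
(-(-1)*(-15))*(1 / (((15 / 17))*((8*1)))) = -17 / 8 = -2.12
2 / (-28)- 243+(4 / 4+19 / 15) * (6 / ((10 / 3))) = -83647 / 350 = -238.99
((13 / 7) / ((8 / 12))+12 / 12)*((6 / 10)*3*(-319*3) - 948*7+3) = -1107117 / 35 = -31631.91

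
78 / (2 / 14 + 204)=546 / 1429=0.38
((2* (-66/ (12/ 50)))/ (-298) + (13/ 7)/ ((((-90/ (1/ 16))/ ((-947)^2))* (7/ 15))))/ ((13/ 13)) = -1735825433/ 700896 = -2476.58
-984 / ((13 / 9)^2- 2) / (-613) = 79704 / 4291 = 18.57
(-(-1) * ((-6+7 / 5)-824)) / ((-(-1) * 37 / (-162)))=671166 / 185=3627.92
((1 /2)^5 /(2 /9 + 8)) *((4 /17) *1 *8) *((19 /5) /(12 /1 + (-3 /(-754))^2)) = 16202706 /7151940715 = 0.00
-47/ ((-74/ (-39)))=-1833/ 74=-24.77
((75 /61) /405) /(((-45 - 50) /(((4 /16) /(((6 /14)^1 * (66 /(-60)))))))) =35 /2065338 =0.00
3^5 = 243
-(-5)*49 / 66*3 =245 / 22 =11.14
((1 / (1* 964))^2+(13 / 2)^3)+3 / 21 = 1787384701 / 6505072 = 274.77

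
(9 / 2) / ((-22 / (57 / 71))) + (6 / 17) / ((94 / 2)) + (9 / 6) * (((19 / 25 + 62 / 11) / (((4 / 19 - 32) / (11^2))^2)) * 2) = 1581340158682833 / 5691302887600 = 277.85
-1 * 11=-11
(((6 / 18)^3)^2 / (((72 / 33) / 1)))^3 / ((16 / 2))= 1331 / 42845606719488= 0.00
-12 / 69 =-4 / 23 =-0.17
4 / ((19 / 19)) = 4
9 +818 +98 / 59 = 48891 / 59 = 828.66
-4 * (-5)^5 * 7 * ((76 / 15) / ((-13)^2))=1330000 / 507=2623.27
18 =18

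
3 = 3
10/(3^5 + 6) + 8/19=2182/4731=0.46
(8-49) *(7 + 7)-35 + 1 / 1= -608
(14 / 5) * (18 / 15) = 84 / 25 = 3.36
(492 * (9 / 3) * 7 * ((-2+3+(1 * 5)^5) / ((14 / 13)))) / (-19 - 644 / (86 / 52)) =-1289606292 / 17561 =-73435.81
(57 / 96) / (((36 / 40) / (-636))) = -5035 / 12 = -419.58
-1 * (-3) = 3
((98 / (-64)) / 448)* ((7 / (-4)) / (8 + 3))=49 / 90112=0.00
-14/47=-0.30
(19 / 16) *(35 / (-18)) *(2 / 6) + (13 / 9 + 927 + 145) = 926791 / 864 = 1072.67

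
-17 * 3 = -51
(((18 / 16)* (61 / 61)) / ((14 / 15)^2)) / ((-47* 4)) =-2025 / 294784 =-0.01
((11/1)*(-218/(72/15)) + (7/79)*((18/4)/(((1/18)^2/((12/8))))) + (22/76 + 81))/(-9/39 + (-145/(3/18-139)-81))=43790927453/15640504056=2.80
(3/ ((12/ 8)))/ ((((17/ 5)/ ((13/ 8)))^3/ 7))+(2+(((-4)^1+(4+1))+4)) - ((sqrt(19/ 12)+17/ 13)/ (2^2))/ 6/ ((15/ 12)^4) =260773526593/ 30657120000 - 16 * sqrt(57)/ 5625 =8.48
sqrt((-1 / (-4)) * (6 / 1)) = sqrt(6) / 2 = 1.22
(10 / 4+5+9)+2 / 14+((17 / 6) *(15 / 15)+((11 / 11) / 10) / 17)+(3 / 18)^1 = 11691 / 595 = 19.65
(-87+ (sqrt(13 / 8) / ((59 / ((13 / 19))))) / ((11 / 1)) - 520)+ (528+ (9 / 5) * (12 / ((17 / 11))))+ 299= 13 * sqrt(26) / 49324+ 19888 / 85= 233.98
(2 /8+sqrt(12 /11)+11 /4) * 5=10 * sqrt(33) /11+15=20.22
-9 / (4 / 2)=-9 / 2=-4.50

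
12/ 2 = 6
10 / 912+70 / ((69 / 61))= 216385 / 3496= 61.90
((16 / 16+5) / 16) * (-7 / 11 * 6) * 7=-441 / 44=-10.02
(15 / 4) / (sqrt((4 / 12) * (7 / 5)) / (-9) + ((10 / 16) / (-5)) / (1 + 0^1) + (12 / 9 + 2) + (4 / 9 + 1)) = 2160 * sqrt(105) / 1682927 + 1356750 / 1682927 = 0.82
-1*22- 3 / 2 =-47 / 2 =-23.50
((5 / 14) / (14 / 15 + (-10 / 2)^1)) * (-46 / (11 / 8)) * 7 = 13800 / 671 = 20.57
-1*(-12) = 12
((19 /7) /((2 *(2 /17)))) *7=323 /4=80.75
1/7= 0.14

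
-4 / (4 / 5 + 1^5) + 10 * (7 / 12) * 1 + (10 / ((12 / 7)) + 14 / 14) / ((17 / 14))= 2827 / 306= 9.24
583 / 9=64.78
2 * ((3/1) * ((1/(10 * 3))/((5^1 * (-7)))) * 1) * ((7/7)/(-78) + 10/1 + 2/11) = -349/6006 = -0.06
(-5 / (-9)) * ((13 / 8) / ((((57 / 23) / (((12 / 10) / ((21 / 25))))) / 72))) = 14950 / 399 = 37.47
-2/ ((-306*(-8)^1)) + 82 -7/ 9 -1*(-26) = 107.22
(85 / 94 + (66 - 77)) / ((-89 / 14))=6643 / 4183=1.59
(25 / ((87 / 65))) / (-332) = -1625 / 28884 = -0.06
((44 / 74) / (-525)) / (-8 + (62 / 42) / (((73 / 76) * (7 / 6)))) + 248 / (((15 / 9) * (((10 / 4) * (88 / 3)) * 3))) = 246822823 / 364834800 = 0.68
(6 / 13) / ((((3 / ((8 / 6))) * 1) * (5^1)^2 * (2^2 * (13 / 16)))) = 32 / 12675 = 0.00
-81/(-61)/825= 0.00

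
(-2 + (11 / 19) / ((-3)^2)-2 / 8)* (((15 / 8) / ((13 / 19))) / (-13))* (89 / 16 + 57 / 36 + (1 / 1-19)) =-299575 / 59904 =-5.00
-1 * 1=-1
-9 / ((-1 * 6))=3 / 2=1.50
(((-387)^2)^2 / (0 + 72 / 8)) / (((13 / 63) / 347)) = 54484299913869 / 13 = 4191099993374.54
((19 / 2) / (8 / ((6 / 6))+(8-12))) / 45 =19 / 360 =0.05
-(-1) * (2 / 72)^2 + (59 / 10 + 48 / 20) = 53789 / 6480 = 8.30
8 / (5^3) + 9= 1133 / 125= 9.06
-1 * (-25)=25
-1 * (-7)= 7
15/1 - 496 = -481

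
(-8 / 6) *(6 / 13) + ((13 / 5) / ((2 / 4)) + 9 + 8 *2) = 1923 / 65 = 29.58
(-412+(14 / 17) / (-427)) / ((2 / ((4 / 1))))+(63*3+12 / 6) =-656425 / 1037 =-633.00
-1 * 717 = -717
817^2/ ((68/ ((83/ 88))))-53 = 55084435/ 5984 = 9205.29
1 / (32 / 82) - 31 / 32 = 51 / 32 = 1.59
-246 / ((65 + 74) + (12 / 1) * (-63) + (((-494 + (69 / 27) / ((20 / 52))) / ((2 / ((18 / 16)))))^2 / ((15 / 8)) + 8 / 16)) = -2952000 / 473570761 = -0.01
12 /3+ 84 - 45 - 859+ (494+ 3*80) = -82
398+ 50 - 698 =-250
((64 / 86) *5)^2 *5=128000 / 1849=69.23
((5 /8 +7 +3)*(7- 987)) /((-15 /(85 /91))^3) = 2088025 /830466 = 2.51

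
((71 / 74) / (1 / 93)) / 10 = 8.92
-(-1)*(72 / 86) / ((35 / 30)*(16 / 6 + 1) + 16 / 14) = 4536 / 29369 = 0.15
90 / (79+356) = 6 / 29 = 0.21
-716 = -716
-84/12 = -7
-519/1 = -519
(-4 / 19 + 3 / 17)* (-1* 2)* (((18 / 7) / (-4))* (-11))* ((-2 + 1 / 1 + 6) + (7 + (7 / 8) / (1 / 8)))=1089 / 119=9.15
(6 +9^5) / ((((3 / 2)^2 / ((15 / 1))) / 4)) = 1574800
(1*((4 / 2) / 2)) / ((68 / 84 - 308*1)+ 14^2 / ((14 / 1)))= -21 / 6157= -0.00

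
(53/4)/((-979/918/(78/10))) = -948753/9790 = -96.91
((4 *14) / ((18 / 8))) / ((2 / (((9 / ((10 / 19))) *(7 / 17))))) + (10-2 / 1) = 8128 / 85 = 95.62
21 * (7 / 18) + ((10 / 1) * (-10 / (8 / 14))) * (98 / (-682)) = 33.31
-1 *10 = -10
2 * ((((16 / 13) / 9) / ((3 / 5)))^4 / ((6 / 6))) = 0.01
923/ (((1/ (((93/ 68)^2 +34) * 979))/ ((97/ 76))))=14538208069385/ 351424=41369422.89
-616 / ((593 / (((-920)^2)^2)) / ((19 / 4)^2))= -9956787554560000 / 593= -16790535505160.20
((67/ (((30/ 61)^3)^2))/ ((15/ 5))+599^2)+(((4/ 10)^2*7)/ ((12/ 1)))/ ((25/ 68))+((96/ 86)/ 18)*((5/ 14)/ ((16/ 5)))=237233216950114687/ 658287000000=360379.62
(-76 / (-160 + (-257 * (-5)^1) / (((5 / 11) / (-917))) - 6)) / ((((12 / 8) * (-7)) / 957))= -0.00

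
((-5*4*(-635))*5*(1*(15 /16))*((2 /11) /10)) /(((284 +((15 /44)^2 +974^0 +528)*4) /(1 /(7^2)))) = 6985 /759059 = 0.01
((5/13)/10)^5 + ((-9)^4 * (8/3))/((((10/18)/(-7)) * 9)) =-1455135881467/59406880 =-24494.40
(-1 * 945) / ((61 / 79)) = -74655 / 61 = -1223.85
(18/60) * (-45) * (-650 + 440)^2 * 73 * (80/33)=-1158948000/11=-105358909.09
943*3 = 2829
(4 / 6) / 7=2 / 21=0.10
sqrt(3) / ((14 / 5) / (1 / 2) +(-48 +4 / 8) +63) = 10 * sqrt(3) / 211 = 0.08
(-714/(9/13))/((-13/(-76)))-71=-18301/3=-6100.33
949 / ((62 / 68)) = 32266 / 31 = 1040.84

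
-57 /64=-0.89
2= 2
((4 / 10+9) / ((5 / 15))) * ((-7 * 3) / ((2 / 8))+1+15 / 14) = -161727 / 70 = -2310.39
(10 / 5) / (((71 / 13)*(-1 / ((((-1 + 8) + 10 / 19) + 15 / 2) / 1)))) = -7423 / 1349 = -5.50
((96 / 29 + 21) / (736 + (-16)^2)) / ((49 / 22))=0.01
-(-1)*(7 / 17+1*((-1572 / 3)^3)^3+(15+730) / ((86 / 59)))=-4354406358395391387578963651 / 1462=-2978390122021471537331713.00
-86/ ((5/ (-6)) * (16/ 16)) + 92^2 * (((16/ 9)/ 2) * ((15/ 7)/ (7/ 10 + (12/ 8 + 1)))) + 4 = 540256/ 105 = 5145.30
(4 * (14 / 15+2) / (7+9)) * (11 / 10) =121 / 150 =0.81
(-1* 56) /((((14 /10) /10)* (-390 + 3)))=400 /387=1.03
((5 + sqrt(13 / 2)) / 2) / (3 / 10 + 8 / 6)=15*sqrt(26) / 98 + 75 / 49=2.31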